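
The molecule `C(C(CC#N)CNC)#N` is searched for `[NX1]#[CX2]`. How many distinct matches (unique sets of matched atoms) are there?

2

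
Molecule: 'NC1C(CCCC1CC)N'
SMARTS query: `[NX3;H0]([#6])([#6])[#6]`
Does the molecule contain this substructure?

The pattern [NX3;H0]([#6])([#6])[#6] describes a trivalent nitrogen with no H, bonded to three carbons — a tertiary amine.
The closest candidate here is a primary amino group (-NH2), but the nitrogen has H2, not H0 with three carbons. No other fragment satisfies the full query, so there is no match.

No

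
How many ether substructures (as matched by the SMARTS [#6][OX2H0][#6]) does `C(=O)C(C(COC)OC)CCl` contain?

[#6][OX2H0][#6] is the SMARTS for an ether: an aliphatic oxygen bridging two carbons with no H on the oxygen.
The molecule carries 2 separate instances of a methoxy ether (-OCH3) meeting every constraint; each maps to a distinct set of atoms, giving 2 matches.

2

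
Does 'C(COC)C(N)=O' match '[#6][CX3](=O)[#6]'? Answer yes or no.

No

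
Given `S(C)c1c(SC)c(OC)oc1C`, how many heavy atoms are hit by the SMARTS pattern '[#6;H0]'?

4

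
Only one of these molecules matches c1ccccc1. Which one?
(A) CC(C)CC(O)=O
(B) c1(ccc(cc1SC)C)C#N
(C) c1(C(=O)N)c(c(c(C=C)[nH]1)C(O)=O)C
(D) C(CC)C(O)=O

B

c1ccccc1 describes six aromatic carbons in a ring (a benzene ring).
(A) has a methyl group (-CH3) but no six-membered all-carbon aromatic ring is present.
(B) contains the required atom environment, so the pattern matches.
(C) has a methyl group (-CH3) but no six-membered all-carbon aromatic ring is present.
(D) has a methyl group (-CH3) but no six-membered all-carbon aromatic ring is present.
So the answer is (B).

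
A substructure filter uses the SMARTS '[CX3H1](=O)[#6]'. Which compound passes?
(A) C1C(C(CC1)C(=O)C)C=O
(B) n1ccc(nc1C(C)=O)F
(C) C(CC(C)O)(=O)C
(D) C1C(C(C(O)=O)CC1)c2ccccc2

[CX3H1](=O)[#6] describes an sp2 carbon with one H, double-bonded to O and single-bonded to carbon (an aldehyde).
(A) contains an aldehyde (-CHO), which satisfies every atom and bond constraint.
(B) has an acetyl/ketone group (-C(=O)CH3) but the carbonyl carbon has H0 (two carbon neighbours), not H1.
(C) has an acetyl/ketone group (-C(=O)CH3) but the carbonyl carbon has H0 (two carbon neighbours), not H1.
(D) has a carboxylic acid group (-C(=O)OH) but the carbonyl carbon has H0 and is bonded to O, not H1.
So the answer is (A).

A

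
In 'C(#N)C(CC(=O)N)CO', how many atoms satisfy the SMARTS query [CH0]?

2

Check the 9 heavy atoms by environment: 2× C (H2) → no; 1× C (H1) → no; 2× C (H0) → match; 1× N (H0) → no; 1× O (H0) → no; 1× N (H2) → no; 1× O (H1) → no.
That gives 2 matching atoms.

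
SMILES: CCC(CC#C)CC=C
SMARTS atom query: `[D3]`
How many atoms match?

The query [D3] means: atom with exactly three heavy-atom neighbours.
Check the 9 heavy atoms by environment: 5× C (D2) → no; 1× C (D3) → match; 3× C (D1) → no.
That gives 1 matching atom.

1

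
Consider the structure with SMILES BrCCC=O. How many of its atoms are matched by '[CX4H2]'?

2

Check the 5 heavy atoms by environment: 2× C (H2, X4) → match; 1× Br (H0, X1) → no; 1× C (H1, X3) → no; 1× O (H0, X1) → no.
That gives 2 matching atoms.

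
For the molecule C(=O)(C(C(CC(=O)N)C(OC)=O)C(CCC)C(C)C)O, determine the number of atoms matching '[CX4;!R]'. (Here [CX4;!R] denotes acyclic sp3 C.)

11

The query [CX4;!R] means: aliphatic carbon with four total connections, not in a ring.
Check the 20 heavy atoms by environment: 11× C (X4, acyclic) → match; 3× C (X3, acyclic) → no; 3× O (X1, acyclic) → no; 2× O (X2, acyclic) → no; 1× N (X3, acyclic) → no.
That gives 11 matching atoms.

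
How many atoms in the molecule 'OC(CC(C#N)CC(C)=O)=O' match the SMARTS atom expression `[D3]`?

The query [D3] means: atom with exactly three heavy-atom neighbours.
Check the 11 heavy atoms by environment: 3× C (D2) → no; 3× C (D3) → match; 3× O (D1) → no; 1× N (D1) → no; 1× C (D1) → no.
That gives 3 matching atoms.

3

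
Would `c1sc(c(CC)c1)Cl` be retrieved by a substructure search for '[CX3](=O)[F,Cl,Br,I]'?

No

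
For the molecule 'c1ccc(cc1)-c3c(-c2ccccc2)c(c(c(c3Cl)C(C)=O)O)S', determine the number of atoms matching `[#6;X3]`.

The query [#6;X3] means: any carbon (aromatic or not) with three total connections.
Check the 24 heavy atoms by environment: 18× c (aromatic, X3) → match; 1× Cl (X1) → no; 1× O (X2) → no; 1× S (X2) → no; 1× C (X3) → match; 1× O (X1) → no; 1× C (X4) → no.
Summing the matching environments: 18 + 1 = 19 matching atoms.

19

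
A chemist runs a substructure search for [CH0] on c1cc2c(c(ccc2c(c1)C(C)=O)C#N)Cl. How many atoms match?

2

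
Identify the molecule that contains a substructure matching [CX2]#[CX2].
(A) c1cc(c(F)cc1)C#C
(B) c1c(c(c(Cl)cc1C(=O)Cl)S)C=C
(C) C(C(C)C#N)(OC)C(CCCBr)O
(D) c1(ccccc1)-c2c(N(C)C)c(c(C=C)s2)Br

A

[CX2]#[CX2] describes a carbon-carbon triple bond (an alkyne).
(A) contains an ethynyl group (-C#CH), which satisfies every atom and bond constraint.
(B) has a vinyl group (-CH=CH2) but the C=C is a double bond; both carbons are CX3, not CX2.
(C) has a nitrile (-C#N) but the triple bond is C#N, not C#C.
(D) has a vinyl group (-CH=CH2) but the C=C is a double bond; both carbons are CX3, not CX2.
So the answer is (A).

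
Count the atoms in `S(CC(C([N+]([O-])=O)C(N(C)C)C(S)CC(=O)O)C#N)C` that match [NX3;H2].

0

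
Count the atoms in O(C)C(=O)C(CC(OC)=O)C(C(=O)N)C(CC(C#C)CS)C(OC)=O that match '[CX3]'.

4

Check the 25 heavy atoms by environment: 10× C (X4) → no; 4× C (X3) → match; 4× O (X1) → no; 1× N (X3) → no; 2× C (X2) → no; 3× O (X2) → no; 1× S (X2) → no.
That gives 4 matching atoms.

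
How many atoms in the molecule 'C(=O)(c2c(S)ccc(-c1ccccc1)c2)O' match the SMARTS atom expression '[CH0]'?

The query [CH0] means: aliphatic carbon with no attached hydrogen.
Check the 16 heavy atoms by environment: 4× c (aromatic, H0) → no; 8× c (aromatic, H1) → no; 1× S (H1) → no; 1× C (H0) → match; 1× O (H0) → no; 1× O (H1) → no.
That gives 1 matching atom.

1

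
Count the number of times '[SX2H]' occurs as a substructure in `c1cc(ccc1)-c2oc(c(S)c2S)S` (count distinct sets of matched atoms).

3

[SX2H] is the SMARTS for a thiol: an aliphatic sulfur with two connections, one being H.
The molecule carries 3 separate instances of a thiol (-SH) meeting every constraint; each maps to a distinct set of atoms, giving 3 matches.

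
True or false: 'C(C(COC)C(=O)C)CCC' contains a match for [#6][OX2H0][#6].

The pattern [#6][OX2H0][#6] describes an aliphatic oxygen bridging two carbons with no H on the oxygen — an ether.
The molecule carries a methoxy ether (-OCH3), whose atoms satisfy every constraint of the query, so the pattern matches.

True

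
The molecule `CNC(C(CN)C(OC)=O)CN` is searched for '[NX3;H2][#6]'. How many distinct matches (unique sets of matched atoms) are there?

2

[NX3;H2][#6] is the SMARTS for a primary amine: a trivalent nitrogen with two H attached to carbon.
The molecule carries 2 separate instances of a primary amino group (-NH2) meeting every constraint; each maps to a distinct set of atoms, giving 2 matches.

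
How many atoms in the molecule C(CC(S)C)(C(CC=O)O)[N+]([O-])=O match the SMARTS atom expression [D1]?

6

The query [D1] means: atom with exactly one heavy-atom neighbour (degree 1).
Check the 13 heavy atoms by environment: 1× C (D1) → match; 3× C (D3) → no; 3× C (D2) → no; 3× O (D1) → match; 1× N (charge +1, D3) → no; 1× O (charge -1, D1) → match; 1× S (D1) → match.
Summing the matching environments: 1 + 3 + 1 + 1 = 6 matching atoms.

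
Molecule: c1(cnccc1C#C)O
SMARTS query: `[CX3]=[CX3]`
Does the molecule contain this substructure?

The pattern [CX3]=[CX3] describes a non-aromatic C=C double bond between two sp2 carbons — an alkene.
The closest candidate here is an ethynyl group (-C#CH), but the C-C bond is a triple bond, not a double bond. No other fragment satisfies the full query, so there is no match.

No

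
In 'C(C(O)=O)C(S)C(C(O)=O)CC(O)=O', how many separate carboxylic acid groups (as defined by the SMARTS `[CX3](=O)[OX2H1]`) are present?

3

[CX3](=O)[OX2H1] is the SMARTS for a carboxylic acid: an sp2 carbon double-bonded to O and single-bonded to an -OH oxygen.
The molecule carries 3 separate instances of a carboxylic acid group (-C(=O)OH) meeting every constraint; each maps to a distinct set of atoms, giving 3 matches.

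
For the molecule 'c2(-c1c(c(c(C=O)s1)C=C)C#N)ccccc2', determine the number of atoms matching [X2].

2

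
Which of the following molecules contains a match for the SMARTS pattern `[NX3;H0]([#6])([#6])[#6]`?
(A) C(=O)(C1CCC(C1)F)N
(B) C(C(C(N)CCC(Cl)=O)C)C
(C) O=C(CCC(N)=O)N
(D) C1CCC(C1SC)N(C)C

D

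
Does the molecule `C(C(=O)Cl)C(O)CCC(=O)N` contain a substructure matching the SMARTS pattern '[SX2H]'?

No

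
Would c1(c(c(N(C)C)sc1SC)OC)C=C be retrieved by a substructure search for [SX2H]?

No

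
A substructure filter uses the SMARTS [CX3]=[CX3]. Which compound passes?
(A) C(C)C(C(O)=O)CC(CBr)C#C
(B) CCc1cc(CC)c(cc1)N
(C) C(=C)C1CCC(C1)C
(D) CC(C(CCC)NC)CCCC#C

C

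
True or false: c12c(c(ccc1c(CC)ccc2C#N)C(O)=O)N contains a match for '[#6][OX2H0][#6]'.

The pattern [#6][OX2H0][#6] describes an aliphatic oxygen bridging two carbons with no H on the oxygen — an ether.
The closest candidate here is a carboxylic acid group (-C(=O)OH), but the -OH oxygen has H1; the =O is OX1, not OX2. No other fragment satisfies the full query, so there is no match.

False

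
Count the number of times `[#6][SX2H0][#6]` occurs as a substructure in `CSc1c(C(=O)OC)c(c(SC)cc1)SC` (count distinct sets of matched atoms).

3

[#6][SX2H0][#6] is the SMARTS for a thioether: an aliphatic sulfur bridging two carbons with no H on the sulfur.
The molecule carries 3 separate instances of a methylthio ether (-SCH3) meeting every constraint; each maps to a distinct set of atoms, giving 3 matches.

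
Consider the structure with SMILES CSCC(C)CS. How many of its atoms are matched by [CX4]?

5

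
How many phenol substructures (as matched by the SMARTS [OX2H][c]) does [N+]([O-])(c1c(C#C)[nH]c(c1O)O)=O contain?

2

[OX2H][c] is the SMARTS for a phenol: a hydroxyl oxygen attached to an aromatic carbon.
The molecule carries 2 separate instances of a hydroxyl group (-OH) meeting every constraint; each maps to a distinct set of atoms, giving 2 matches.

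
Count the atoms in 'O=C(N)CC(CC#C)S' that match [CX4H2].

2

The query [CX4H2] means: sp3 carbon (X4) with exactly two hydrogens.
Check the 9 heavy atoms by environment: 2× C (H2, X4) → match; 1× C (H1, X4) → no; 1× C (H0, X3) → no; 1× O (H0, X1) → no; 1× N (H2, X3) → no; 1× S (H1, X2) → no; 1× C (H0, X2) → no; 1× C (H1, X2) → no.
That gives 2 matching atoms.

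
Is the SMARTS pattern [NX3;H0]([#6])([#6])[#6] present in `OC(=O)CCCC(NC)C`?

No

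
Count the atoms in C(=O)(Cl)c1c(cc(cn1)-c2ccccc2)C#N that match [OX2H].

0

Check the 17 heavy atoms by environment: 1× n (aromatic, H0, X2) → no; 4× c (aromatic, H0, X3) → no; 7× c (aromatic, H1, X3) → no; 1× C (H0, X2) → no; 1× N (H0, X1) → no; 1× C (H0, X3) → no; 1× O (H0, X1) → no; 1× Cl (H0, X1) → no.
No environment satisfies the query, so 0 matching atoms.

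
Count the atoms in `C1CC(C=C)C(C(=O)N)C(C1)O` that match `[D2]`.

4

Check the 12 heavy atoms by environment: 4× C (D3) → no; 4× C (D2) → match; 2× O (D1) → no; 1× N (D1) → no; 1× C (D1) → no.
That gives 4 matching atoms.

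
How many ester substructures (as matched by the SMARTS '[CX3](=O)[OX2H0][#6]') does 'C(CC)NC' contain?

0

[CX3](=O)[OX2H0][#6] is the SMARTS for an ester: a carbonyl carbon bonded to an oxygen that is itself bonded to carbon (no H on that O).
No fragment in the molecule satisfies every constraint, giving 0 matches.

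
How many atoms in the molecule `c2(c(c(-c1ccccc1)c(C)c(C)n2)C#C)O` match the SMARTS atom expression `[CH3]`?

Check the 17 heavy atoms by environment: 1× n (aromatic, H0) → no; 6× c (aromatic, H0) → no; 2× C (H3) → match; 1× O (H1) → no; 5× c (aromatic, H1) → no; 1× C (H0) → no; 1× C (H1) → no.
That gives 2 matching atoms.

2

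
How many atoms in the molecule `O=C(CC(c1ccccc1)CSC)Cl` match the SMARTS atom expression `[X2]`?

The query [X2] means: any atom with exactly two total connections (bonds + H).
Check the 14 heavy atoms by environment: 4× C (X4) → no; 1× C (X3) → no; 1× O (X1) → no; 1× Cl (X1) → no; 6× c (aromatic, X3) → no; 1× S (X2) → match.
That gives 1 matching atom.

1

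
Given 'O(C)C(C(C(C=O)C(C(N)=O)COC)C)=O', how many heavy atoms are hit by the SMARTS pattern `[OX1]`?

3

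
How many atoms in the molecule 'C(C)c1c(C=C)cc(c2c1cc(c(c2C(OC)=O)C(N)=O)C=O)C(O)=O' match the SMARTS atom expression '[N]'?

Check the 26 heavy atoms by environment: 10× c (aromatic) → no; 9× C → no; 6× O → no; 1× N → match.
That gives 1 matching atom.

1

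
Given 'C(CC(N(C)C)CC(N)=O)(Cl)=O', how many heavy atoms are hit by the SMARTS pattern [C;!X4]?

2

The query [C;!X4] means: aliphatic carbon that does not have four total connections.
Check the 12 heavy atoms by environment: 5× C (X4) → no; 2× N (X3) → no; 2× C (X3) → match; 2× O (X1) → no; 1× Cl (X1) → no.
That gives 2 matching atoms.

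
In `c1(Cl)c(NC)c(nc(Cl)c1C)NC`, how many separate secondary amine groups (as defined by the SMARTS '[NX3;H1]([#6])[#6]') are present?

2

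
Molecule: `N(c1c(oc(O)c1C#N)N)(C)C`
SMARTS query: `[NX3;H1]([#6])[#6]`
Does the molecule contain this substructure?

The pattern [NX3;H1]([#6])[#6] describes a trivalent nitrogen with one H, bonded to two carbons — a secondary amine.
The closest candidate here is a primary amino group (-NH2), but the nitrogen has H2 and only one carbon neighbour. No other fragment satisfies the full query, so there is no match.

No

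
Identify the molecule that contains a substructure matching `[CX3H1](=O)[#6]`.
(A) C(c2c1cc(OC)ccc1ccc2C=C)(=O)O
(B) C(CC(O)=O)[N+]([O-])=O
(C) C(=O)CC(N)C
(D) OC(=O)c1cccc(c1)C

C

[CX3H1](=O)[#6] describes an sp2 carbon with one H, double-bonded to O and single-bonded to carbon (an aldehyde).
(A) has a carboxylic acid group (-C(=O)OH) but the carbonyl carbon has H0 and is bonded to O, not H1.
(B) has a carboxylic acid group (-C(=O)OH) but the carbonyl carbon has H0 and is bonded to O, not H1.
(C) contains an aldehyde (-CHO), which satisfies every atom and bond constraint.
(D) has a carboxylic acid group (-C(=O)OH) but the carbonyl carbon has H0 and is bonded to O, not H1.
So the answer is (C).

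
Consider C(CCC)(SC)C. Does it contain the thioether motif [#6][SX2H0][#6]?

The pattern [#6][SX2H0][#6] describes an aliphatic sulfur bridging two carbons with no H on the sulfur — a thioether.
The molecule carries a methylthio ether (-SCH3), whose atoms satisfy every constraint of the query, so the pattern matches.

Yes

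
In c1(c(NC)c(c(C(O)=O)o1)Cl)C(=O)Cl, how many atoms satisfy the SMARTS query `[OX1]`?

2

The query [OX1] means: aliphatic oxygen with one total connection — typically a carbonyl =O or an oxide.
Check the 14 heavy atoms by environment: 1× o (aromatic, X2) → no; 4× c (aromatic, X3) → no; 2× C (X3) → no; 2× O (X1) → match; 1× O (X2) → no; 1× N (X3) → no; 1× C (X4) → no; 2× Cl (X1) → no.
That gives 2 matching atoms.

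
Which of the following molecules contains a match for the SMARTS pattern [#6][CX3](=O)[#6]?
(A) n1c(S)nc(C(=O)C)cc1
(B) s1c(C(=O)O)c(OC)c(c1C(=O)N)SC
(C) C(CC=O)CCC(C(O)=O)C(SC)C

A

[#6][CX3](=O)[#6] describes a carbonyl carbon (no H) flanked by two carbons (a ketone).
(A) contains an acetyl/ketone group (-C(=O)CH3), which satisfies every atom and bond constraint.
(B) has a carboxylic acid group (-C(=O)OH) but one neighbour of the carbonyl carbon is O, not C.
(C) has a carboxylic acid group (-C(=O)OH) but one neighbour of the carbonyl carbon is O, not C.
So the answer is (A).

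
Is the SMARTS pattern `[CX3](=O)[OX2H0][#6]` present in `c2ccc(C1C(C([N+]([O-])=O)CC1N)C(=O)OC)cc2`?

The pattern [CX3](=O)[OX2H0][#6] describes a carbonyl carbon bonded to an oxygen that is itself bonded to carbon (no H on that O) — an ester.
The molecule carries a methyl-ester group (-C(=O)OCH3), whose atoms satisfy every constraint of the query, so the pattern matches.

Yes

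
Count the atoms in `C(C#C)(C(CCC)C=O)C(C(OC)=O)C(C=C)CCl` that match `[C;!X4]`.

6

The query [C;!X4] means: aliphatic carbon that does not have four total connections.
Check the 19 heavy atoms by environment: 9× C (X4) → no; 1× Cl (X1) → no; 4× C (X3) → match; 2× O (X1) → no; 1× O (X2) → no; 2× C (X2) → match.
Summing the matching environments: 4 + 2 = 6 matching atoms.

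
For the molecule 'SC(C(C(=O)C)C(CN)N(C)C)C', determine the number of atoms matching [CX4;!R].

The query [CX4;!R] means: aliphatic carbon with four total connections, not in a ring.
Check the 13 heavy atoms by environment: 8× C (X4, acyclic) → match; 1× S (X2, acyclic) → no; 2× N (X3, acyclic) → no; 1× C (X3, acyclic) → no; 1× O (X1, acyclic) → no.
That gives 8 matching atoms.

8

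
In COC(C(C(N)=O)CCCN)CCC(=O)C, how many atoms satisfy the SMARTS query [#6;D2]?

5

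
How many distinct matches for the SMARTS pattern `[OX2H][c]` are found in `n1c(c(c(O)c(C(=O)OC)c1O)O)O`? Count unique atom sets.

[OX2H][c] is the SMARTS for a phenol: a hydroxyl oxygen attached to an aromatic carbon.
The molecule carries 4 separate instances of a hydroxyl group (-OH) meeting every constraint; each maps to a distinct set of atoms, giving 4 matches.

4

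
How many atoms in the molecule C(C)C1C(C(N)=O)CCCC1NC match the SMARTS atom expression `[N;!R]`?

The query [N;!R] means: aliphatic nitrogen not in a ring.
Check the 13 heavy atoms by environment: 6× C (in 6-ring) → no; 4× C (acyclic) → no; 1× O (acyclic) → no; 2× N (acyclic) → match.
That gives 2 matching atoms.

2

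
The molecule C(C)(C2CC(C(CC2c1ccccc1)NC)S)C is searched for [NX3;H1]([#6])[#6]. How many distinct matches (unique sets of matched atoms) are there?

1

[NX3;H1]([#6])[#6] is the SMARTS for a secondary amine: a trivalent nitrogen with one H, bonded to two carbons.
Exactly one fragment in the molecule meets all constraints, giving 1 match.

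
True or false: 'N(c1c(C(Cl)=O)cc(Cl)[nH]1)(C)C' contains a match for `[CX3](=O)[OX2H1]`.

False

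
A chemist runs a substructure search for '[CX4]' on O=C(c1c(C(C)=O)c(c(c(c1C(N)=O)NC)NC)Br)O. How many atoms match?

3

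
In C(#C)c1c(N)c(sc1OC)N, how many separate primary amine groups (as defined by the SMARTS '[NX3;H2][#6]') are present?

[NX3;H2][#6] is the SMARTS for a primary amine: a trivalent nitrogen with two H attached to carbon.
The molecule carries 2 separate instances of a primary amino group (-NH2) meeting every constraint; each maps to a distinct set of atoms, giving 2 matches.

2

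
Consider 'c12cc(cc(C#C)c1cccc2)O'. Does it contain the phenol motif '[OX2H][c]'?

The pattern [OX2H][c] describes a hydroxyl oxygen attached to an aromatic carbon — a phenol.
The molecule carries a hydroxyl group (-OH), whose atoms satisfy every constraint of the query, so the pattern matches.

Yes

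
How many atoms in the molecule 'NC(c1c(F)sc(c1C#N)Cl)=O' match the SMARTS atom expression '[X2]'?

The query [X2] means: any atom with exactly two total connections (bonds + H).
Check the 12 heavy atoms by environment: 1× s (aromatic, X2) → match; 4× c (aromatic, X3) → no; 1× F (X1) → no; 1× C (X2) → match; 1× N (X1) → no; 1× Cl (X1) → no; 1× C (X3) → no; 1× O (X1) → no; 1× N (X3) → no.
Summing the matching environments: 1 + 1 = 2 matching atoms.

2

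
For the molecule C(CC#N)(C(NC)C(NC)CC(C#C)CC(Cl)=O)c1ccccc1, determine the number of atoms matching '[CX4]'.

9

The query [CX4] means: C with X4: aliphatic carbon with exactly 4 total connections (bonds + H).
Check the 24 heavy atoms by environment: 9× C (X4) → match; 1× C (X3) → no; 1× O (X1) → no; 1× Cl (X1) → no; 2× N (X3) → no; 3× C (X2) → no; 1× N (X1) → no; 6× c (aromatic, X3) → no.
That gives 9 matching atoms.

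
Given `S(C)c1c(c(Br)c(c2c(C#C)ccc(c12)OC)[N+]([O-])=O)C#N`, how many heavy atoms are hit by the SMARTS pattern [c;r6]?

10

Check the 22 heavy atoms by environment: 10× c (aromatic, in 6-ring) → match; 1× N (charge +1, acyclic) → no; 1× O (charge -1, acyclic) → no; 2× O (acyclic) → no; 1× Br (acyclic) → no; 1× S (acyclic) → no; 5× C (acyclic) → no; 1× N (acyclic) → no.
That gives 10 matching atoms.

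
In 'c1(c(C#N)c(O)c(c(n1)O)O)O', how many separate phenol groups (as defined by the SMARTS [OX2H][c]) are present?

4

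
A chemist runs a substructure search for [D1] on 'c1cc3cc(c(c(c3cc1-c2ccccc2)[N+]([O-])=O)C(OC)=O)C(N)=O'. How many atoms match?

6

The query [D1] means: atom with exactly one heavy-atom neighbour (degree 1).
Check the 26 heavy atoms by environment: 7× c (aromatic, D3) → no; 9× c (aromatic, D2) → no; 2× C (D3) → no; 3× O (D1) → match; 1× O (D2) → no; 1× C (D1) → match; 1× N (charge +1, D3) → no; 1× O (charge -1, D1) → match; 1× N (D1) → match.
Summing the matching environments: 3 + 1 + 1 + 1 = 6 matching atoms.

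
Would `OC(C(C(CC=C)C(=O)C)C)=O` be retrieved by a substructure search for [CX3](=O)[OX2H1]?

The pattern [CX3](=O)[OX2H1] describes an sp2 carbon double-bonded to O and single-bonded to an -OH oxygen — a carboxylic acid.
The molecule carries a carboxylic acid group (-C(=O)OH), whose atoms satisfy every constraint of the query, so the pattern matches.

Yes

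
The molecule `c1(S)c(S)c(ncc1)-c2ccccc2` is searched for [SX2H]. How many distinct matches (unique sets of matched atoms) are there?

2

[SX2H] is the SMARTS for a thiol: an aliphatic sulfur with two connections, one being H.
The molecule carries 2 separate instances of a thiol (-SH) meeting every constraint; each maps to a distinct set of atoms, giving 2 matches.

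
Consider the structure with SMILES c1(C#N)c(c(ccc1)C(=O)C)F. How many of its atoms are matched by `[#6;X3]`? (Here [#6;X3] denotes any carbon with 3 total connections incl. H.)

7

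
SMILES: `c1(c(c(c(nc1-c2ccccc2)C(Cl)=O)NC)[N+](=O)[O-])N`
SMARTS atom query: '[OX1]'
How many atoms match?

The query [OX1] means: aliphatic oxygen with one total connection — typically a carbonyl =O or an oxide.
Check the 21 heavy atoms by environment: 1× n (aromatic, X2) → no; 11× c (aromatic, X3) → no; 2× N (X3) → no; 1× C (X4) → no; 1× C (X3) → no; 2× O (X1) → match; 1× Cl (X1) → no; 1× N (charge +1, X3) → no; 1× O (charge -1, X1) → match.
Summing the matching environments: 2 + 1 = 3 matching atoms.

3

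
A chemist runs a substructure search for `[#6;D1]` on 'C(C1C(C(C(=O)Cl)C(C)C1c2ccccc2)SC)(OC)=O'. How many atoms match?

Check the 21 heavy atoms by environment: 7× C (D3) → no; 2× O (D1) → no; 1× O (D2) → no; 3× C (D1) → match; 1× Cl (D1) → no; 1× S (D2) → no; 1× c (aromatic, D3) → no; 5× c (aromatic, D2) → no.
That gives 3 matching atoms.

3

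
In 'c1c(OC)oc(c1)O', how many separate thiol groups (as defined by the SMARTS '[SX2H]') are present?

[SX2H] is the SMARTS for a thiol: an aliphatic sulfur with two connections, one being H.
The molecule has a hydroxyl group (-OH), but it is an -OH, not an -SH; nothing else fits, so there are 0 matches.

0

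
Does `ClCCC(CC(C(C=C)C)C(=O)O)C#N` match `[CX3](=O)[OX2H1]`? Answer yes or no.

Yes

The pattern [CX3](=O)[OX2H1] describes an sp2 carbon double-bonded to O and single-bonded to an -OH oxygen — a carboxylic acid.
The molecule carries a carboxylic acid group (-C(=O)OH), whose atoms satisfy every constraint of the query, so the pattern matches.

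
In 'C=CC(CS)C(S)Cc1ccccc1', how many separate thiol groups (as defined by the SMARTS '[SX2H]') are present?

2

[SX2H] is the SMARTS for a thiol: an aliphatic sulfur with two connections, one being H.
The molecule carries 2 separate instances of a thiol (-SH) meeting every constraint; each maps to a distinct set of atoms, giving 2 matches.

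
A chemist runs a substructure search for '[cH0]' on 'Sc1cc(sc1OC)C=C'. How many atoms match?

3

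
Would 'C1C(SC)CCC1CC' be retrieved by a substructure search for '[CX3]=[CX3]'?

The pattern [CX3]=[CX3] describes a non-aromatic C=C double bond between two sp2 carbons — an alkene.
The closest candidate here is an ethyl group (-CH2CH3), but its C-C bond is a single bond between CX4 carbons, not CX3=CX3. No other fragment satisfies the full query, so there is no match.

No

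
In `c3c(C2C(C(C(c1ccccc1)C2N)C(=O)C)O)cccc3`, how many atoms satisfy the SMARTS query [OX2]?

The query [OX2] means: aliphatic oxygen with two total connections — ether, hydroxyl, or ester single-bond O.
Check the 22 heavy atoms by environment: 6× C (X4) → no; 1× N (X3) → no; 1× O (X2) → match; 12× c (aromatic, X3) → no; 1× C (X3) → no; 1× O (X1) → no.
That gives 1 matching atom.

1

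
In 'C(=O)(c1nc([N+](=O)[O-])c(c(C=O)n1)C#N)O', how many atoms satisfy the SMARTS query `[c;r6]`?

The query [c;r6] means: aromatic carbon that belongs to a six-membered ring.
Check the 16 heavy atoms by environment: 2× n (aromatic, in 6-ring) → no; 4× c (aromatic, in 6-ring) → match; 1× N (charge +1, acyclic) → no; 1× O (charge -1, acyclic) → no; 4× O (acyclic) → no; 3× C (acyclic) → no; 1× N (acyclic) → no.
That gives 4 matching atoms.

4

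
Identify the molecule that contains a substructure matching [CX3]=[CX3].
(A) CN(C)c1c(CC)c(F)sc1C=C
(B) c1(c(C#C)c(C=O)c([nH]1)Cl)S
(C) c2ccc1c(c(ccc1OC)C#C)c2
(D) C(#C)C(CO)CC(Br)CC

A

[CX3]=[CX3] describes a non-aromatic C=C double bond between two sp2 carbons (an alkene).
(A) contains a vinyl group (-CH=CH2), which satisfies every atom and bond constraint.
(B) has an ethynyl group (-C#CH) but the C-C bond is a triple bond, not a double bond.
(C) has an ethynyl group (-C#CH) but the C-C bond is a triple bond, not a double bond.
(D) has an ethynyl group (-C#CH) but the C-C bond is a triple bond, not a double bond.
So the answer is (A).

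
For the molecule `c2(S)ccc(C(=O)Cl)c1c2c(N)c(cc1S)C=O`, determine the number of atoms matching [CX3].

2

The query [CX3] means: C with X3: aliphatic carbon with exactly 3 total connections.
Check the 18 heavy atoms by environment: 10× c (aromatic, X3) → no; 2× S (X2) → no; 1× N (X3) → no; 2× C (X3) → match; 2× O (X1) → no; 1× Cl (X1) → no.
That gives 2 matching atoms.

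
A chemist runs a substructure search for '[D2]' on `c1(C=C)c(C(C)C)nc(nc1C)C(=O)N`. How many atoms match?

3

Check the 15 heavy atoms by environment: 2× n (aromatic, D2) → match; 4× c (aromatic, D3) → no; 2× C (D3) → no; 1× O (D1) → no; 1× N (D1) → no; 1× C (D2) → match; 4× C (D1) → no.
Summing the matching environments: 2 + 1 = 3 matching atoms.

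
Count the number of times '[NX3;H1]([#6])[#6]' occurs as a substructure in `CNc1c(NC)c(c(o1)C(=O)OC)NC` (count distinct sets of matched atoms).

[NX3;H1]([#6])[#6] is the SMARTS for a secondary amine: a trivalent nitrogen with one H, bonded to two carbons.
The molecule carries 3 separate instances of an N-methylamino group (-NHCH3) meeting every constraint; each maps to a distinct set of atoms, giving 3 matches.

3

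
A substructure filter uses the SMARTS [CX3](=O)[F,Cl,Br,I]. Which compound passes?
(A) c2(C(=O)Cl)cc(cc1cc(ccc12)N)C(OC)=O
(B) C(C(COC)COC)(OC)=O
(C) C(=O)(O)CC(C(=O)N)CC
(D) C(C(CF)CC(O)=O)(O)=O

[CX3](=O)[F,Cl,Br,I] describes a carbonyl carbon bonded to a halogen (an acyl halide).
(A) contains an acyl chloride (-C(=O)Cl), which satisfies every atom and bond constraint.
(B) has a methyl-ester group (-C(=O)OCH3) but the carbonyl is bonded to -O-C, not to a halogen.
(C) has a carboxylic acid group (-C(=O)OH) but the carbonyl is bonded to -OH, not to a halogen.
(D) has a carboxylic acid group (-C(=O)OH) but the carbonyl is bonded to -OH, not to a halogen.
So the answer is (A).

A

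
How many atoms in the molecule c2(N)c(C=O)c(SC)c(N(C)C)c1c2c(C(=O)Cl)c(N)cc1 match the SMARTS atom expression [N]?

3

The query [N] means: uppercase N matches aliphatic (non-aromatic) nitrogen only.
Check the 22 heavy atoms by environment: 10× c (aromatic) → no; 5× C → no; 2× O → no; 1× Cl → no; 1× S → no; 3× N → match.
That gives 3 matching atoms.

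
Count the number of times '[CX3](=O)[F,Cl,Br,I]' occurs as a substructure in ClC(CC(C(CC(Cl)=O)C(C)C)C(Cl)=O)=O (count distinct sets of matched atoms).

3

[CX3](=O)[F,Cl,Br,I] is the SMARTS for an acyl halide: a carbonyl carbon bonded to a halogen.
The molecule carries 3 separate instances of an acyl chloride (-C(=O)Cl) meeting every constraint; each maps to a distinct set of atoms, giving 3 matches.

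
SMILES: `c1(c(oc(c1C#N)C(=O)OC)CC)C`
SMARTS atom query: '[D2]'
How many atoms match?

4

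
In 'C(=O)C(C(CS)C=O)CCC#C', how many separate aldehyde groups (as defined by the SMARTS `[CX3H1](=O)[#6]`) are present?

2

[CX3H1](=O)[#6] is the SMARTS for an aldehyde: an sp2 carbon with one H, double-bonded to O and single-bonded to carbon.
The molecule carries 2 separate instances of an aldehyde (-CHO) meeting every constraint; each maps to a distinct set of atoms, giving 2 matches.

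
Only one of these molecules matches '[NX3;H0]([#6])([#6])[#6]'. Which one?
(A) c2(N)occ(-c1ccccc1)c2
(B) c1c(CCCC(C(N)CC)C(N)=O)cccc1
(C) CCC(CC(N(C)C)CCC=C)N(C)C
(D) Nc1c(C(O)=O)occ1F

[NX3;H0]([#6])([#6])[#6] describes a trivalent nitrogen with no H, bonded to three carbons (a tertiary amine).
(A) has a primary amino group (-NH2) but the nitrogen has H2, not H0 with three carbons.
(B) has a primary amino group (-NH2) but the nitrogen has H2, not H0 with three carbons.
(C) contains a dimethylamino group (-N(CH3)2), which satisfies every atom and bond constraint.
(D) has a primary amino group (-NH2) but the nitrogen has H2, not H0 with three carbons.
So the answer is (C).

C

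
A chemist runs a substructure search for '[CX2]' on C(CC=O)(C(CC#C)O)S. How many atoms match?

Check the 10 heavy atoms by environment: 4× C (X4) → no; 2× C (X2) → match; 1× C (X3) → no; 1× O (X1) → no; 1× S (X2) → no; 1× O (X2) → no.
That gives 2 matching atoms.

2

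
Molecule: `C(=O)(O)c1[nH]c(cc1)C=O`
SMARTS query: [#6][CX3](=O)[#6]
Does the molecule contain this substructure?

No

The pattern [#6][CX3](=O)[#6] describes a carbonyl carbon (no H) flanked by two carbons — a ketone.
The closest candidate here is an aldehyde (-CHO), but the carbonyl carbon has H1, so it is not flanked by two carbons. No other fragment satisfies the full query, so there is no match.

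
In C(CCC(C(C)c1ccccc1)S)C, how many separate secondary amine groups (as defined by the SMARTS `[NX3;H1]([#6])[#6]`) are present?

0

[NX3;H1]([#6])[#6] is the SMARTS for a secondary amine: a trivalent nitrogen with one H, bonded to two carbons.
No fragment in the molecule satisfies every constraint, giving 0 matches.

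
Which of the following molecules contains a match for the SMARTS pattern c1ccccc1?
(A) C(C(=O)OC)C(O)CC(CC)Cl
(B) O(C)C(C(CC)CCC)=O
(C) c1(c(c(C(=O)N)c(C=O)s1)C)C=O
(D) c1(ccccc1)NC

D

c1ccccc1 describes six aromatic carbons in a ring (a benzene ring).
(A) has a methyl group (-CH3) but no six-membered all-carbon aromatic ring is present.
(B) has a methyl group (-CH3) but no six-membered all-carbon aromatic ring is present.
(C) has a methyl group (-CH3) but no six-membered all-carbon aromatic ring is present.
(D) contains the required atom environment, so the pattern matches.
So the answer is (D).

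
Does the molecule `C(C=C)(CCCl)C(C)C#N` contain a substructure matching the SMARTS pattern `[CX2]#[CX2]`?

No

The pattern [CX2]#[CX2] describes a carbon-carbon triple bond — an alkyne.
The closest candidate here is a vinyl group (-CH=CH2), but the C=C is a double bond; both carbons are CX3, not CX2. No other fragment satisfies the full query, so there is no match.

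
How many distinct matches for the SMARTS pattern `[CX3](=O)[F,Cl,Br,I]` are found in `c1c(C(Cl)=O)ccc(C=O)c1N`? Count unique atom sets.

1

[CX3](=O)[F,Cl,Br,I] is the SMARTS for an acyl halide: a carbonyl carbon bonded to a halogen.
Exactly one fragment in the molecule meets all constraints, giving 1 match.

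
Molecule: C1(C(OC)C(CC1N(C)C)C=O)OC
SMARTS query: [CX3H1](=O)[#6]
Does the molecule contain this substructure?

Yes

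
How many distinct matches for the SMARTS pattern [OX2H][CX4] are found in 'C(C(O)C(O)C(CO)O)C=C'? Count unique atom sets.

4

[OX2H][CX4] is the SMARTS for an aliphatic alcohol: a hydroxyl oxygen bound to an sp3 (X4) carbon.
The molecule carries 4 separate instances of a hydroxyl group (-OH) meeting every constraint; each maps to a distinct set of atoms, giving 4 matches.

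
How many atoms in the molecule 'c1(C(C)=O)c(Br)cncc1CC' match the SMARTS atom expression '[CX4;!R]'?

3

The query [CX4;!R] means: aliphatic carbon with four total connections, not in a ring.
Check the 12 heavy atoms by environment: 1× n (aromatic, X2, in 6-ring) → no; 5× c (aromatic, X3, in 6-ring) → no; 1× Br (X1, acyclic) → no; 1× C (X3, acyclic) → no; 1× O (X1, acyclic) → no; 3× C (X4, acyclic) → match.
That gives 3 matching atoms.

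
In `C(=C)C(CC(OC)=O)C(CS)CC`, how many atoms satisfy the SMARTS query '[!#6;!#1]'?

The query [!#6;!#1] means: not carbon and not hydrogen — any heteroatom.
Check the 13 heavy atoms by environment: 10× C → no; 1× S → match; 2× O → match.
Summing the matching environments: 1 + 2 = 3 matching atoms.

3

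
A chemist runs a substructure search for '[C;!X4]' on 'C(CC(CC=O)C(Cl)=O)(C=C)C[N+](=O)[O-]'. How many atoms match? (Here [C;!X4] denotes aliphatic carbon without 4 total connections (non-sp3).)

4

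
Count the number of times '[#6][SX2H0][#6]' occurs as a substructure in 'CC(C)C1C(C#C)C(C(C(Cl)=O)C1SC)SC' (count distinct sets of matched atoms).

[#6][SX2H0][#6] is the SMARTS for a thioether: an aliphatic sulfur bridging two carbons with no H on the sulfur.
The molecule carries 2 separate instances of a methylthio ether (-SCH3) meeting every constraint; each maps to a distinct set of atoms, giving 2 matches.

2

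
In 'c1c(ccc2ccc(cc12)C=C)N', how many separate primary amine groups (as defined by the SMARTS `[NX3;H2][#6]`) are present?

[NX3;H2][#6] is the SMARTS for a primary amine: a trivalent nitrogen with two H attached to carbon.
Exactly one fragment in the molecule meets all constraints, giving 1 match.

1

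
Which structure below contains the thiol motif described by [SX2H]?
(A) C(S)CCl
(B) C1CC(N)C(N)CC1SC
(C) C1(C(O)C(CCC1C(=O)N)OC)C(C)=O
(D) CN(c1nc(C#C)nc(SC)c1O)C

A

[SX2H] describes an aliphatic sulfur with two connections, one being H (a thiol).
(A) contains a thiol (-SH), which satisfies every atom and bond constraint.
(B) has a methylthio ether (-SCH3) but the sulfur has H0 (bonded to two carbons), not H1.
(C) has a hydroxyl group (-OH) but it is an -OH, not an -SH.
(D) has a methylthio ether (-SCH3) but the sulfur has H0 (bonded to two carbons), not H1.
So the answer is (A).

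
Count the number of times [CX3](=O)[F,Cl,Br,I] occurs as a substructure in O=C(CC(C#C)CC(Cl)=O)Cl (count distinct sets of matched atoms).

2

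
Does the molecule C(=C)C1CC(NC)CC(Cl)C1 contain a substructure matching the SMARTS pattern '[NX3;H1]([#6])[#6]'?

The pattern [NX3;H1]([#6])[#6] describes a trivalent nitrogen with one H, bonded to two carbons — a secondary amine.
The molecule carries an N-methylamino group (-NHCH3), whose atoms satisfy every constraint of the query, so the pattern matches.

Yes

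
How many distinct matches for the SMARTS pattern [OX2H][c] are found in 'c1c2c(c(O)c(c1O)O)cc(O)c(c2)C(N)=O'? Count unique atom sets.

4

[OX2H][c] is the SMARTS for a phenol: a hydroxyl oxygen attached to an aromatic carbon.
The molecule carries 4 separate instances of a hydroxyl group (-OH) meeting every constraint; each maps to a distinct set of atoms, giving 4 matches.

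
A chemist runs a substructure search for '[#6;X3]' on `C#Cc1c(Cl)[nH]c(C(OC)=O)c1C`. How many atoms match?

5

Check the 13 heavy atoms by environment: 1× n (aromatic, X3) → no; 4× c (aromatic, X3) → match; 1× C (X3) → match; 1× O (X1) → no; 1× O (X2) → no; 2× C (X4) → no; 1× Cl (X1) → no; 2× C (X2) → no.
Summing the matching environments: 4 + 1 = 5 matching atoms.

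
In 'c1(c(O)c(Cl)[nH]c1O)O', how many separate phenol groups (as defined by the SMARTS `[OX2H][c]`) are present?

3

[OX2H][c] is the SMARTS for a phenol: a hydroxyl oxygen attached to an aromatic carbon.
The molecule carries 3 separate instances of a hydroxyl group (-OH) meeting every constraint; each maps to a distinct set of atoms, giving 3 matches.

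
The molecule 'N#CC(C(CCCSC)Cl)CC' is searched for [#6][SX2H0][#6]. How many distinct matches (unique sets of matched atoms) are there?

1

[#6][SX2H0][#6] is the SMARTS for a thioether: an aliphatic sulfur bridging two carbons with no H on the sulfur.
Exactly one fragment in the molecule meets all constraints, giving 1 match.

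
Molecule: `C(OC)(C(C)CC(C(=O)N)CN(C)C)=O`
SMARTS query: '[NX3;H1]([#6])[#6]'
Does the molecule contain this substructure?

No

The pattern [NX3;H1]([#6])[#6] describes a trivalent nitrogen with one H, bonded to two carbons — a secondary amine.
The closest candidate here is a dimethylamino group (-N(CH3)2), but the nitrogen has H0, not H1. No other fragment satisfies the full query, so there is no match.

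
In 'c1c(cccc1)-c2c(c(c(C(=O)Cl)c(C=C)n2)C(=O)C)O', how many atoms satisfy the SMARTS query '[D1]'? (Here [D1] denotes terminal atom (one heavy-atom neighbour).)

6

The query [D1] means: atom with exactly one heavy-atom neighbour (degree 1).
Check the 21 heavy atoms by environment: 1× n (aromatic, D2) → no; 6× c (aromatic, D3) → no; 1× C (D2) → no; 2× C (D1) → match; 3× O (D1) → match; 2× C (D3) → no; 1× Cl (D1) → match; 5× c (aromatic, D2) → no.
Summing the matching environments: 2 + 3 + 1 = 6 matching atoms.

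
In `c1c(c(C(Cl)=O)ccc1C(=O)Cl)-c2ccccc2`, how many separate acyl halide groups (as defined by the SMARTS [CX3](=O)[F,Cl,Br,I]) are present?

2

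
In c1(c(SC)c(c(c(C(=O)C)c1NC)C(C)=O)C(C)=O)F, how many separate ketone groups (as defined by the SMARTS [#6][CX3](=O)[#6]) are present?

3

[#6][CX3](=O)[#6] is the SMARTS for a ketone: a carbonyl carbon (no H) flanked by two carbons.
The molecule carries 3 separate instances of an acetyl/ketone group (-C(=O)CH3) meeting every constraint; each maps to a distinct set of atoms, giving 3 matches.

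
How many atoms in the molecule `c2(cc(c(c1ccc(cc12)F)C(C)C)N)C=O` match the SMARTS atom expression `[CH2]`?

0

The query [CH2] means: aliphatic carbon with exactly two hydrogens.
Check the 17 heavy atoms by environment: 6× c (aromatic, H0) → no; 4× c (aromatic, H1) → no; 1× N (H2) → no; 1× F (H0) → no; 2× C (H1) → no; 1× O (H0) → no; 2× C (H3) → no.
No environment satisfies the query, so 0 matching atoms.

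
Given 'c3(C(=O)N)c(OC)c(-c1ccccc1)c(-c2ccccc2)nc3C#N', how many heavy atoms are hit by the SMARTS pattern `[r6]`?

18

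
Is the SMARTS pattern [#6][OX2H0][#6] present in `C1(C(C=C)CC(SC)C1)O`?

No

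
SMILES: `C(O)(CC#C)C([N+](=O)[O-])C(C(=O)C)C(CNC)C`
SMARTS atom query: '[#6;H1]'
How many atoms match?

5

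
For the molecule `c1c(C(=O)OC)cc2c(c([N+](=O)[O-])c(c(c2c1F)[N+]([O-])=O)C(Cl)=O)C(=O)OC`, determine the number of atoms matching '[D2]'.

The query [D2] means: atom with exactly two heavy-atom neighbours.
Check the 28 heavy atoms by environment: 8× c (aromatic, D3) → no; 2× c (aromatic, D2) → match; 3× C (D3) → no; 5× O (D1) → no; 2× O (D2) → match; 2× C (D1) → no; 1× F (D1) → no; 2× N (charge +1, D3) → no; 2× O (charge -1, D1) → no; 1× Cl (D1) → no.
Summing the matching environments: 2 + 2 = 4 matching atoms.

4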